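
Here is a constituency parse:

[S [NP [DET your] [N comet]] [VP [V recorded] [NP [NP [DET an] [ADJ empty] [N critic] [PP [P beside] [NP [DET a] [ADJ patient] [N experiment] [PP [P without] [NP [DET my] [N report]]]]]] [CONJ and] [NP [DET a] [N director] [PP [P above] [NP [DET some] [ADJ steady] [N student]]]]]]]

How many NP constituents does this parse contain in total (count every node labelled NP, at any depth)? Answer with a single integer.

Scanning left to right, an opening `[NP` appears at word positions 1, 4, 4, 8, 12, 15, 18 — 7 in total.

7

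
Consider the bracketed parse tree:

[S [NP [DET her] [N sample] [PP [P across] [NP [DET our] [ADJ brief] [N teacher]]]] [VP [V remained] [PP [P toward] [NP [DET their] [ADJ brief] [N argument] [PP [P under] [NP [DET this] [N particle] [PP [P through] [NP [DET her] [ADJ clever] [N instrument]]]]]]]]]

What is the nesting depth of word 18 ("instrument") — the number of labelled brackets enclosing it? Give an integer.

9

The word sits inside N, which is inside NP, inside PP, inside NP, inside PP, inside NP, inside PP, inside VP, inside S — 9 brackets in all.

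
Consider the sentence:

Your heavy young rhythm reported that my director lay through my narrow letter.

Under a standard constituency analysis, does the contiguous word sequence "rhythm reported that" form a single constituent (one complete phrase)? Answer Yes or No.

No

The smallest constituent containing the whole sequence is the clause [S your heavy young rhythm reported that my director lay through my narrow letter], but the sequence is only part of it — it straddles the boundary between noun phrase "your heavy young rhythm" and verb phrase "reported that my director lay through my narrow letter".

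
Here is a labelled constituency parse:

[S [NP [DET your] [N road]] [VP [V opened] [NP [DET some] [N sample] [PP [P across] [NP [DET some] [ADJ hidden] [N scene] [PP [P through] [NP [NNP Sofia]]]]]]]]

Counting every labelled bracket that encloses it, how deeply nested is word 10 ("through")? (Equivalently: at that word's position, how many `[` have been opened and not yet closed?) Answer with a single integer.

7

Path from the root down to the word: S → VP → NP → PP → NP → PP → P. That is 7 enclosing brackets.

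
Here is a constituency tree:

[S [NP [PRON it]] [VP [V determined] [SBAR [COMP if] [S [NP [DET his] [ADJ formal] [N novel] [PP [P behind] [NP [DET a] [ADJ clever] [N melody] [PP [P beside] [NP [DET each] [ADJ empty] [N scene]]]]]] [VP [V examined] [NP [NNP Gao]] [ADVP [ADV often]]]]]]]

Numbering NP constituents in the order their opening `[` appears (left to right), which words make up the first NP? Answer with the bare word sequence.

it

The NP opening brackets appear, in order, over: "it"; "his formal novel behind a clever melody beside each empty scene"; "a clever melody beside each empty scene"; "each empty scene"; "Gao". The first one spans "it".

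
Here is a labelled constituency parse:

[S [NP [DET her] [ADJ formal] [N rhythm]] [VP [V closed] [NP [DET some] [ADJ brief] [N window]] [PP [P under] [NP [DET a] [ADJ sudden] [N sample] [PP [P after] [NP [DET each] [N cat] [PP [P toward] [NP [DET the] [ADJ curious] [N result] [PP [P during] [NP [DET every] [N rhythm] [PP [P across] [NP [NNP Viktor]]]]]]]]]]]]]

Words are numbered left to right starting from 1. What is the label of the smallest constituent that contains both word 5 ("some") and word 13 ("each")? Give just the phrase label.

VP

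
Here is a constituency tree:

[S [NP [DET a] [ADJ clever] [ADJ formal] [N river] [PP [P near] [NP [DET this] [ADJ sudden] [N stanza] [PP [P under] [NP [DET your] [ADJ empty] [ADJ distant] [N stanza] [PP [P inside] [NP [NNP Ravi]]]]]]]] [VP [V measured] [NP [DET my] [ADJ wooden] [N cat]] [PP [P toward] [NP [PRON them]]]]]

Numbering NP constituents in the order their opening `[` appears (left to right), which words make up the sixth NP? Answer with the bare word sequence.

Opening `[NP` markers occur at word positions 1, 6, 10, 15, 17, 21; the sixth of these opens the constituent [NP them].

them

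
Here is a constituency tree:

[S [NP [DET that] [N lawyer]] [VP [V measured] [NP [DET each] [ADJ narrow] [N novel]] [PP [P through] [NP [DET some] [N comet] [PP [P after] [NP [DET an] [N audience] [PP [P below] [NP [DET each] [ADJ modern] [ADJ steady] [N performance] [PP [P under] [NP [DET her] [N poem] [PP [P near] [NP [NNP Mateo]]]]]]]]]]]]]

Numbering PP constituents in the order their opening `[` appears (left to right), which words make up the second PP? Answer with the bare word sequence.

In left-to-right order the PP constituents are "through some comet after an audience below each modern steady performance under her poem near Mateo"; "after an audience below each modern steady performance under her poem near Mateo"; "below each modern steady performance under her poem near Mateo"; "under her poem near Mateo"; "near Mateo". Number 2 is "after an audience below each modern steady performance under her poem near Mateo".

after an audience below each modern steady performance under her poem near Mateo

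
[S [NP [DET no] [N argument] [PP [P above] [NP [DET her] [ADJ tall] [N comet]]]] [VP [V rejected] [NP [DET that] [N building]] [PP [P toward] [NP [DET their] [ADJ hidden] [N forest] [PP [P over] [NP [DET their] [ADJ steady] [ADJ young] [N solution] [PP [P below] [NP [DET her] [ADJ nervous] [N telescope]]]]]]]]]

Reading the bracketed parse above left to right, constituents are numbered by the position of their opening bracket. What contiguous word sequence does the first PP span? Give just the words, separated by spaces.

above her tall comet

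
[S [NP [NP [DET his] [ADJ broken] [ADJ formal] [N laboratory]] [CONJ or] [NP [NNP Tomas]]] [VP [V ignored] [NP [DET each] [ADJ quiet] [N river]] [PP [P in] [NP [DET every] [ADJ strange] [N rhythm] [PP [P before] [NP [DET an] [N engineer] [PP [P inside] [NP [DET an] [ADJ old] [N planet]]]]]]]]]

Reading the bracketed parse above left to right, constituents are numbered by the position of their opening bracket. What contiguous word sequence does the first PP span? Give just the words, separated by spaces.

in every strange rhythm before an engineer inside an old planet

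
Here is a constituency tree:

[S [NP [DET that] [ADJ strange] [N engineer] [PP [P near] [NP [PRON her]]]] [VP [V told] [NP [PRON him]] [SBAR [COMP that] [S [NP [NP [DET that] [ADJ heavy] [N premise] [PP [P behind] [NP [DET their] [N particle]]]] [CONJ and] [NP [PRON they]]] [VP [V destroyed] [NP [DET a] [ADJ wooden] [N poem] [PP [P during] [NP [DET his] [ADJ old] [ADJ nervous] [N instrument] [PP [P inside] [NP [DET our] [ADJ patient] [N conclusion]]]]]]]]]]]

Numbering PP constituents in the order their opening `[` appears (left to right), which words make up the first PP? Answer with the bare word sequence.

near her

The PP opening brackets appear, in order, over: "near her"; "behind their particle"; "during his old nervous instrument inside our patient conclusion"; "inside our patient conclusion". The first one spans "near her".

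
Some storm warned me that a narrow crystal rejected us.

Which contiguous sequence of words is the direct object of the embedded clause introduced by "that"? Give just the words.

us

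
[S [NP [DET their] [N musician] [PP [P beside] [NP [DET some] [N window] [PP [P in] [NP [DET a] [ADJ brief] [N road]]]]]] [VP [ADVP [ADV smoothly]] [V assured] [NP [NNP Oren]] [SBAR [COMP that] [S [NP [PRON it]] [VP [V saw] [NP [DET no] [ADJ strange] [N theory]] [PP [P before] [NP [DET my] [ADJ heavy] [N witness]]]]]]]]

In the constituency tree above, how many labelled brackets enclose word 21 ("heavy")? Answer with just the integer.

Counting open brackets not yet closed at "heavy": [S [VP [SBAR [S [VP [PP [NP [ADJ = 8.

8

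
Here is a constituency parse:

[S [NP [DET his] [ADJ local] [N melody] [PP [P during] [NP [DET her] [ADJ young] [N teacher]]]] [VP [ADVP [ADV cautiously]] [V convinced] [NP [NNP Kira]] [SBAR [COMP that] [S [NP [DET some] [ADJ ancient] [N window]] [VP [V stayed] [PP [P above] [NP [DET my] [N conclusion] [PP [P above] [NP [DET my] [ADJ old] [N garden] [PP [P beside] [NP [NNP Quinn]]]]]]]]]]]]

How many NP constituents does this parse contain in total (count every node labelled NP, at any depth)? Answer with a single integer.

7

Listing each NP by its span: [NP his local melody during her young teacher]; [NP her young teacher]; [NP Kira]; [NP some ancient window]; [NP my conclusion above my old garden beside Quinn]; [NP my old garden beside Quinn] … — that makes 7.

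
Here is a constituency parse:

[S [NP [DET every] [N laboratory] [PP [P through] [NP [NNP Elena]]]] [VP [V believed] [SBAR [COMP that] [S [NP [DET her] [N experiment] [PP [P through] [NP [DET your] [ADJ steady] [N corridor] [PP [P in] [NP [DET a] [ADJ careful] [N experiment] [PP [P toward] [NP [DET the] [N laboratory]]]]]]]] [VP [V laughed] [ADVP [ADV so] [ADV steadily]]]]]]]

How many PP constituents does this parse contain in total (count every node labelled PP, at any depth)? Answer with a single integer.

Scanning left to right, an opening `[PP` appears at word positions 3, 9, 13, 17 — 4 in total.

4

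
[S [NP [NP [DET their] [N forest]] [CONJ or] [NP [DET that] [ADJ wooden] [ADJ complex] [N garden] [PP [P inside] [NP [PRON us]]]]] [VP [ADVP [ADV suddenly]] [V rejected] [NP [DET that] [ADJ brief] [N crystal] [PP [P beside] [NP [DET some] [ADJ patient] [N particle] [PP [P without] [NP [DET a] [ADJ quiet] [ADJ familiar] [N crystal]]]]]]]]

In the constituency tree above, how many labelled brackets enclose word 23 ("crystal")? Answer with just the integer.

8

The word sits inside N, which is inside NP, inside PP, inside NP, inside PP, inside NP, inside VP, inside S — 8 brackets in all.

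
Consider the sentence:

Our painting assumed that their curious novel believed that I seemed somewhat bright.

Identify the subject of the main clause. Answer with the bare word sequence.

The subject of the main clause is the NP immediately before the verb "assumed": "our painting".

our painting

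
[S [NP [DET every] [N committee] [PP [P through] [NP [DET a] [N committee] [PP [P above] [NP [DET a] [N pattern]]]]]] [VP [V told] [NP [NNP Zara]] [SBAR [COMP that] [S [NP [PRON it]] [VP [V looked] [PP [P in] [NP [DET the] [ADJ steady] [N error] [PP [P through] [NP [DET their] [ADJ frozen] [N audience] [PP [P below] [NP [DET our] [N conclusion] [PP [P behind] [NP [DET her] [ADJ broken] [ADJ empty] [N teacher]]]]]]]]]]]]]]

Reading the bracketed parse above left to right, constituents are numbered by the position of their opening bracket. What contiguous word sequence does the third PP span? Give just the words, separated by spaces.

in the steady error through their frozen audience below our conclusion behind her broken empty teacher

The PP opening brackets appear, in order, over: "through a committee above a pattern"; "above a pattern"; "in the steady error through their frozen audience below our conclusion behind her broken empty teacher"; "through their frozen audience below our conclusion behind her broken empty teacher"; "below our conclusion behind her broken empty teacher"; "behind her broken empty teacher". The third one spans "in the steady error through their frozen audience below our conclusion behind her broken empty teacher".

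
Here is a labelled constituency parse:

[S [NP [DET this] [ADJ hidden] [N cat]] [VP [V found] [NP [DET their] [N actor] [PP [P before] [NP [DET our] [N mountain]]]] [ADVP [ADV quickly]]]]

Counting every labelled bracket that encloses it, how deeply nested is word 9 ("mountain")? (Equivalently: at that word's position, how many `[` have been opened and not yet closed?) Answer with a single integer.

Path from the root down to the word: S → VP → NP → PP → NP → N. That is 6 enclosing brackets.

6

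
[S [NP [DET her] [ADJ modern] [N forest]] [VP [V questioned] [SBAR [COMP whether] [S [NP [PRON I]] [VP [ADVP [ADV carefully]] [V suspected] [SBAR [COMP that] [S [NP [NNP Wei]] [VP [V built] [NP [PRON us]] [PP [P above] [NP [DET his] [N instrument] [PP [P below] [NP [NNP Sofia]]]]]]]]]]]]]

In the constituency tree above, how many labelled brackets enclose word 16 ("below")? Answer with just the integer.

The word sits inside P, which is inside PP, inside NP, inside PP, inside VP, inside S, inside SBAR, inside VP, inside S, inside SBAR, inside VP, inside S — 12 brackets in all.

12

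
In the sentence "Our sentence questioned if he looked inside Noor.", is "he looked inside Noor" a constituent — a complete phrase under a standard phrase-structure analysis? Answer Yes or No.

"he looked inside Noor" is exactly the clause [S he looked inside Noor], a complete constituent.

Yes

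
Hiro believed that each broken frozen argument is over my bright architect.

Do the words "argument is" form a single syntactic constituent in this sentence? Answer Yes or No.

"argument" belongs to the noun phrase "each broken frozen argument" while "is" belongs to the verb phrase "is over my bright architect"; a span that runs across that boundary is not a single phrase.

No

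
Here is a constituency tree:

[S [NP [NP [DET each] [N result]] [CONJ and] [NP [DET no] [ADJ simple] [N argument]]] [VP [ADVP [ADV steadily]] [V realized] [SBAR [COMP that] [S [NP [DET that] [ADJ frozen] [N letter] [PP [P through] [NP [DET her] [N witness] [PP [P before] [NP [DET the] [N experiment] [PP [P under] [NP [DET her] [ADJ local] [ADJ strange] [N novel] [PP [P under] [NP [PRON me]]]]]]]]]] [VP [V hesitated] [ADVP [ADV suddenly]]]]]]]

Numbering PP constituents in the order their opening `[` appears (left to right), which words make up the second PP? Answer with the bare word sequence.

before the experiment under her local strange novel under me

The PP opening brackets appear, in order, over: "through her witness before the experiment under her local strange novel under me"; "before the experiment under her local strange novel under me"; "under her local strange novel under me"; "under me". The second one spans "before the experiment under her local strange novel under me".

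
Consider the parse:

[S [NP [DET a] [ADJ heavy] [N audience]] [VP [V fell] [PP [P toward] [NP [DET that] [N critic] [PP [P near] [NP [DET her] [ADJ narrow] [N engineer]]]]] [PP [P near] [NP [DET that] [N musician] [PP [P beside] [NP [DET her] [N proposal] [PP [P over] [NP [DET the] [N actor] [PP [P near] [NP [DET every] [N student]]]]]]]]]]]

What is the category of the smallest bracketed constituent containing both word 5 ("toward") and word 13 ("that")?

VP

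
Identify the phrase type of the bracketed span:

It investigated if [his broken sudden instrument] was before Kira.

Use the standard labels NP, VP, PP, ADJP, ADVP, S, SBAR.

The span is built around the noun "instrument" — a noun phrase (NP).

NP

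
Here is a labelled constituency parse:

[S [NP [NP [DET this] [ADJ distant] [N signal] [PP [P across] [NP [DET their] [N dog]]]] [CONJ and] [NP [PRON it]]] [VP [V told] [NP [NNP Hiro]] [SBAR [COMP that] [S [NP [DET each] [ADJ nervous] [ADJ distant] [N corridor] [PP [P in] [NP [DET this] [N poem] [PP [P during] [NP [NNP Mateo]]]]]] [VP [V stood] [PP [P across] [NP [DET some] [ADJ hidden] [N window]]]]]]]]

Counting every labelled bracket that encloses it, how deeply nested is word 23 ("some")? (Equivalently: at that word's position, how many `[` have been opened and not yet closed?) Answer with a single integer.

The word sits inside DET, which is inside NP, inside PP, inside VP, inside S, inside SBAR, inside VP, inside S — 8 brackets in all.

8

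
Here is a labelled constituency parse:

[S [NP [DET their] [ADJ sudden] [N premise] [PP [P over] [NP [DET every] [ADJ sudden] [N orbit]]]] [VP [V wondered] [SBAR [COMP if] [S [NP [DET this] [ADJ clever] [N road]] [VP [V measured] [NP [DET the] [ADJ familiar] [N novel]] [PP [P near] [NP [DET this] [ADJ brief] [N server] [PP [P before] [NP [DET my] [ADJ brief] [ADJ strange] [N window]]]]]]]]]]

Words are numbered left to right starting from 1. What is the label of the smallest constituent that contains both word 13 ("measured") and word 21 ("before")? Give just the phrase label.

VP

Word 13 lies under S → VP → SBAR → S → VP → V; word 21 lies under S → VP → SBAR → S → VP → PP → NP → PP → P. The lowest shared node is the VP.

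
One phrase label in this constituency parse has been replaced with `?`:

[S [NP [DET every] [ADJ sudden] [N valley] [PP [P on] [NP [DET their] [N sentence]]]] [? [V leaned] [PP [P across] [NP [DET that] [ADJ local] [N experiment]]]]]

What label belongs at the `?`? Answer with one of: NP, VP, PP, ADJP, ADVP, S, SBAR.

VP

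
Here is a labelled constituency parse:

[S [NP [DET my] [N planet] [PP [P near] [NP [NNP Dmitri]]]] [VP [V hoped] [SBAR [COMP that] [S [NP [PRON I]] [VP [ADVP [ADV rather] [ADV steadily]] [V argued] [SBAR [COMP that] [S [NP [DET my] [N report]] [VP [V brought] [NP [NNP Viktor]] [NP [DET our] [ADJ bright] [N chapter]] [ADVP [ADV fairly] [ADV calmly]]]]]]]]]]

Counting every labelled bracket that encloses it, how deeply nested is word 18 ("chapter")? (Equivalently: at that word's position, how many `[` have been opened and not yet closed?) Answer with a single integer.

10

The word sits inside N, which is inside NP, inside VP, inside S, inside SBAR, inside VP, inside S, inside SBAR, inside VP, inside S — 10 brackets in all.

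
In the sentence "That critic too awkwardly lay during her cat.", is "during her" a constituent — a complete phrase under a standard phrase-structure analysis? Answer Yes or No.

No

The smallest constituent containing the whole sequence is the prepositional phrase [PP during her cat], but the sequence is only part of it — it straddles the boundary between preposition "during" and noun phrase "her cat".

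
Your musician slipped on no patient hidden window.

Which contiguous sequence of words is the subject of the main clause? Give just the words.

your musician

In the main clause the verb is "slipped"; the NP preceding it, "your musician", is the subject.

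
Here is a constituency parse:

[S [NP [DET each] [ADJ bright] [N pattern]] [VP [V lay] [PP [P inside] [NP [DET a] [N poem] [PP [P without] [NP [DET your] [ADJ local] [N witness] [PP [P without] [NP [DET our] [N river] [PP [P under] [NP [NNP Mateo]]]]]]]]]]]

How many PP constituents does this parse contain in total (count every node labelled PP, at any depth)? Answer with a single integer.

4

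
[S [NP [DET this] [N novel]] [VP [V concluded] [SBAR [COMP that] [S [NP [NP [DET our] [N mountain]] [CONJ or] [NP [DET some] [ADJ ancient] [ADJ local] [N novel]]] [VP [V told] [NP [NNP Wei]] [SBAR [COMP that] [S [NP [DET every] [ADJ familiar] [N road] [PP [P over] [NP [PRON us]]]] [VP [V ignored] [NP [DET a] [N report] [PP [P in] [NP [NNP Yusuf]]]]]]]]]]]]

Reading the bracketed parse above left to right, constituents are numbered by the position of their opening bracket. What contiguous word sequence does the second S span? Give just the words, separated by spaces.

In left-to-right order the S constituents are "this novel concluded that our mountain or some ancient local novel told Wei that every familiar road over us ignored a report in Yusuf"; "our mountain or some ancient local novel told Wei that every familiar road over us ignored a report in Yusuf"; "every familiar road over us ignored a report in Yusuf". Number 2 is "our mountain or some ancient local novel told Wei that every familiar road over us ignored a report in Yusuf".

our mountain or some ancient local novel told Wei that every familiar road over us ignored a report in Yusuf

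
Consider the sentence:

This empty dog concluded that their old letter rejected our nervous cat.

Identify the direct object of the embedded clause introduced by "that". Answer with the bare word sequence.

our nervous cat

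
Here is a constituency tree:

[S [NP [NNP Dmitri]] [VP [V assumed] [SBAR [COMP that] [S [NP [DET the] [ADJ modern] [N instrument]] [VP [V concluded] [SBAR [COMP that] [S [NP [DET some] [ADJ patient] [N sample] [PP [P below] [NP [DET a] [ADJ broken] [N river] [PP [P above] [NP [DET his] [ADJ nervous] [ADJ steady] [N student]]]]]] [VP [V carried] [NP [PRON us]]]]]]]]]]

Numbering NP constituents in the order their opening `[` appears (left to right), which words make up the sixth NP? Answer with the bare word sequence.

us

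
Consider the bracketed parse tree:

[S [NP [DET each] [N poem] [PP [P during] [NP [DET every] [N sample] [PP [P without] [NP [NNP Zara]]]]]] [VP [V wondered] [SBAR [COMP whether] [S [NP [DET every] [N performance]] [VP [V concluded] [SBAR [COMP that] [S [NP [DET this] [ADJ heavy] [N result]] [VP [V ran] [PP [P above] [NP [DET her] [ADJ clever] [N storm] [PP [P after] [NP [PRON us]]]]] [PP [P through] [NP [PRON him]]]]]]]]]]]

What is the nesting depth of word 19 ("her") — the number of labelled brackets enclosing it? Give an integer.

11

Path from the root down to the word: S → VP → SBAR → S → VP → SBAR → S → VP → PP → NP → DET. That is 11 enclosing brackets.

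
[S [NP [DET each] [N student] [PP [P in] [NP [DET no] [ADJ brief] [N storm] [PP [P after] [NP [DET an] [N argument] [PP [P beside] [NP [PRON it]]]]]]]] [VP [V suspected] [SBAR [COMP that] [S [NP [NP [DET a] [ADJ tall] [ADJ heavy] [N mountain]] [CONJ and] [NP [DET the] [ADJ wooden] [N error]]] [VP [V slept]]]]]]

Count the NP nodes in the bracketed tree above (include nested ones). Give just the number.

7

Scanning left to right, an opening `[NP` appears at word positions 1, 4, 8, 11, 14, 14, 19 — 7 in total.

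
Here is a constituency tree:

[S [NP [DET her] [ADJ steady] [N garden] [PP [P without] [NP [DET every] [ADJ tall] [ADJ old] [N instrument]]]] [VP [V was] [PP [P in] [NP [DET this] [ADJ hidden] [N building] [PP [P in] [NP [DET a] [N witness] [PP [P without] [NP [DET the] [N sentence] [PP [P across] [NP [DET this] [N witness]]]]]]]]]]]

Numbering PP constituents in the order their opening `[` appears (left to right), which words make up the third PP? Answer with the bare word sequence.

in a witness without the sentence across this witness

In left-to-right order the PP constituents are "without every tall old instrument"; "in this hidden building in a witness without the sentence across this witness"; "in a witness without the sentence across this witness"; "without the sentence across this witness"; "across this witness". Number 3 is "in a witness without the sentence across this witness".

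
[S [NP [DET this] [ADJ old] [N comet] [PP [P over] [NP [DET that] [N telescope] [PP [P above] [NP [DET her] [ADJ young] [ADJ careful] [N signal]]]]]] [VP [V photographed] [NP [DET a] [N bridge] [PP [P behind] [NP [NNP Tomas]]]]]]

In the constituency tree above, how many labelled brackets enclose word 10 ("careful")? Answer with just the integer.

7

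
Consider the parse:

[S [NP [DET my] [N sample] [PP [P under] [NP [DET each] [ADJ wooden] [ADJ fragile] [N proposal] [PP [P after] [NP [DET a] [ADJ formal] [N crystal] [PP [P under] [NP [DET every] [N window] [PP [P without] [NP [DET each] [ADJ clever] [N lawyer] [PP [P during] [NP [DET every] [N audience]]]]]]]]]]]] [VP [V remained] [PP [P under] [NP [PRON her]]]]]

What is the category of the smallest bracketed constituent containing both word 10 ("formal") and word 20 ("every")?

NP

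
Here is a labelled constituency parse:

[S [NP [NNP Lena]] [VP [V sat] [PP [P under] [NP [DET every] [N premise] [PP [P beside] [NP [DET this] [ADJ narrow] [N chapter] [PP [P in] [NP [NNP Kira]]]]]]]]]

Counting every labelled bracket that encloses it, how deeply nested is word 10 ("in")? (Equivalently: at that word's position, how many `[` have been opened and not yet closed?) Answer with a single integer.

8

Path from the root down to the word: S → VP → PP → NP → PP → NP → PP → P. That is 8 enclosing brackets.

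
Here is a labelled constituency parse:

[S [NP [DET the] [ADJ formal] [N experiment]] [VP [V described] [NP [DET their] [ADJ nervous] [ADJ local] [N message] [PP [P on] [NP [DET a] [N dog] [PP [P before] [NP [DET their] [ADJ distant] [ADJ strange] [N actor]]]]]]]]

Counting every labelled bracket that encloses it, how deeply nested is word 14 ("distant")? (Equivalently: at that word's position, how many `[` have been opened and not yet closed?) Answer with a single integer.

8

Path from the root down to the word: S → VP → NP → PP → NP → PP → NP → ADJ. That is 8 enclosing brackets.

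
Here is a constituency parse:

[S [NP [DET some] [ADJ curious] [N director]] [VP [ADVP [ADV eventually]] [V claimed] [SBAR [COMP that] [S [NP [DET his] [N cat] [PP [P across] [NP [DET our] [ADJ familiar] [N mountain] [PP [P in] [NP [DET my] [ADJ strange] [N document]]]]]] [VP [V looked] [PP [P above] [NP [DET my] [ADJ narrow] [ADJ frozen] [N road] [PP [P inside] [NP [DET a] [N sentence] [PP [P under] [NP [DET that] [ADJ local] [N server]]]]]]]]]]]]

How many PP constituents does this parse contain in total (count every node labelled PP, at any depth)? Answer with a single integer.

5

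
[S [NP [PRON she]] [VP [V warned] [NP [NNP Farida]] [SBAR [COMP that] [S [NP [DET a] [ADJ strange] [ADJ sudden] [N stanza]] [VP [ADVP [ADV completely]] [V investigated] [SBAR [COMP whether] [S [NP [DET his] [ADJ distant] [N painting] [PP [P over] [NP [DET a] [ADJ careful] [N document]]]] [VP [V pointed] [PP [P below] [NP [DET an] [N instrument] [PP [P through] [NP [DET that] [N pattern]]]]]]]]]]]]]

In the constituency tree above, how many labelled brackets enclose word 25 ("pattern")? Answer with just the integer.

13

Counting open brackets not yet closed at "pattern": [S [VP [SBAR [S [VP [SBAR [S [VP [PP [NP [PP [NP [N = 13.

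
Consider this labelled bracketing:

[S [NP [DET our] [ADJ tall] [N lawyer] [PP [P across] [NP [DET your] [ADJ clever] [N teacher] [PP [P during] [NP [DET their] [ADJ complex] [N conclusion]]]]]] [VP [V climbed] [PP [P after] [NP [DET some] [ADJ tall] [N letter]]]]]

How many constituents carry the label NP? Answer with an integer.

4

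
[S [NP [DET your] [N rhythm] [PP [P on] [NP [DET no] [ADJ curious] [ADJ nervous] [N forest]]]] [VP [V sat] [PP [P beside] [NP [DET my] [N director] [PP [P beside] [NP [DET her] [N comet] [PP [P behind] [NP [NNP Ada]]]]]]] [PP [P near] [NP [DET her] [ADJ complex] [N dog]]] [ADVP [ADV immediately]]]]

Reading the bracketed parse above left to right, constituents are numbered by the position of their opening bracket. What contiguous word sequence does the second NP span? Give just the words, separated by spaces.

The NP opening brackets appear, in order, over: "your rhythm on no curious nervous forest"; "no curious nervous forest"; "my director beside her comet behind Ada"; "her comet behind Ada"; "Ada"; "her complex dog". The second one spans "no curious nervous forest".

no curious nervous forest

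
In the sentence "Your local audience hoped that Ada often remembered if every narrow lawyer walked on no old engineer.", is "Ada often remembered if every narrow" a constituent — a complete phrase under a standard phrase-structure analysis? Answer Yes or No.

No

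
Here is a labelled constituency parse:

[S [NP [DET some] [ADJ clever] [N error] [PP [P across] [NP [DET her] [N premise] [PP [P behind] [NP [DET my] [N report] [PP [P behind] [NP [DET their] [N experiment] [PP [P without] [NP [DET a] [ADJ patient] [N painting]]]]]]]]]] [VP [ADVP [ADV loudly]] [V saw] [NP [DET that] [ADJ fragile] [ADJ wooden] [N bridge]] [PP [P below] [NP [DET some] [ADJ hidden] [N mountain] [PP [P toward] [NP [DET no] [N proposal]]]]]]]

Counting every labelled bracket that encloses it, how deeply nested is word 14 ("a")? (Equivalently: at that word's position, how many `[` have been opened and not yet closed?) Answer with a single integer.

The word sits inside DET, which is inside NP, inside PP, inside NP, inside PP, inside NP, inside PP, inside NP, inside PP, inside NP, inside S — 11 brackets in all.

11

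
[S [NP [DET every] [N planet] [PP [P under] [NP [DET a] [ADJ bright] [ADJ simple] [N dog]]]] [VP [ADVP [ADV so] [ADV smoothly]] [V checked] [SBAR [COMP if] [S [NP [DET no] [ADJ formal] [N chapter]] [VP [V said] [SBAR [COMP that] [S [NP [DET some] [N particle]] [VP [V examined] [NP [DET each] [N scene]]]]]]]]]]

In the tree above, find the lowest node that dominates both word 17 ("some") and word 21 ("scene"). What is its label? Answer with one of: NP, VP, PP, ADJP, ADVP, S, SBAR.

The smallest bracket enclosing both words is [S some particle examined each scene], so the label is S.

S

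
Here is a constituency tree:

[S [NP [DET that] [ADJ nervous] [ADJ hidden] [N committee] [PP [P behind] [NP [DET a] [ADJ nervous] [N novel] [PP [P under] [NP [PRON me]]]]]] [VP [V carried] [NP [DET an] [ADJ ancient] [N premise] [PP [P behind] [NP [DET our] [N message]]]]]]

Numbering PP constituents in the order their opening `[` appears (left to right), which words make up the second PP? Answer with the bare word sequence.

The PP opening brackets appear, in order, over: "behind a nervous novel under me"; "under me"; "behind our message". The second one spans "under me".

under me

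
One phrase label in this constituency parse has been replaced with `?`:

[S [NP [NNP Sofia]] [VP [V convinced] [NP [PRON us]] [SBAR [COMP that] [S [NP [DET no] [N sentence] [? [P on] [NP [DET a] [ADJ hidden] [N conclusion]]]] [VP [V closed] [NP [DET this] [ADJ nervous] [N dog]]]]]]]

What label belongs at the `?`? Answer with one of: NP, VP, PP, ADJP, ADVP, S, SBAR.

PP

Looking at what the `?` directly dominates — P 'on', NP — this is a prepositional phrase (PP).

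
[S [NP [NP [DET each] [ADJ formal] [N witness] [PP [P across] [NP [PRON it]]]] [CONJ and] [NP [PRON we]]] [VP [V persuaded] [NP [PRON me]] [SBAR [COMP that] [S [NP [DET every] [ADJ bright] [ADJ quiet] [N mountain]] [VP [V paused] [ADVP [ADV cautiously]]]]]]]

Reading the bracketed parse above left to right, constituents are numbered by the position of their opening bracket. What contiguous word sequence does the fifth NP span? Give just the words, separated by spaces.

Opening `[NP` markers occur at word positions 1, 1, 5, 7, 9, 11; the fifth of these opens the constituent [NP me].

me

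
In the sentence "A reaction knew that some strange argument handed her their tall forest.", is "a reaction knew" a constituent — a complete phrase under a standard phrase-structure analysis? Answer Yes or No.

No

The smallest constituent containing the whole sequence is the clause [S a reaction knew that some strange argument handed her their tall forest], but the sequence is only part of it — it straddles the boundary between noun phrase "a reaction" and verb phrase "knew that some strange argument handed her their tall forest".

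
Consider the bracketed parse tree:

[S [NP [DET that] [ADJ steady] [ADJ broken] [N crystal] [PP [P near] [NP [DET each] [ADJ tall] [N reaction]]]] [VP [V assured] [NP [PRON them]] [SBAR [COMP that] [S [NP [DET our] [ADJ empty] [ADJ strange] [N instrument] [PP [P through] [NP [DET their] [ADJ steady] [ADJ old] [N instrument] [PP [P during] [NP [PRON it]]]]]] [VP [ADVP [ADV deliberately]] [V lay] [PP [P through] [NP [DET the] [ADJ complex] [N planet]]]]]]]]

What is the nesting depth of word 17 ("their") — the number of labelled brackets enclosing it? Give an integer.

8

Counting open brackets not yet closed at "their": [S [VP [SBAR [S [NP [PP [NP [DET = 8.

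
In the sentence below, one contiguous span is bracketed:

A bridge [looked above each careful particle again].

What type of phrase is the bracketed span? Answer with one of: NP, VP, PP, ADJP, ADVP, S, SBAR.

VP

The span is built around the verb "looked" — a verb phrase (VP).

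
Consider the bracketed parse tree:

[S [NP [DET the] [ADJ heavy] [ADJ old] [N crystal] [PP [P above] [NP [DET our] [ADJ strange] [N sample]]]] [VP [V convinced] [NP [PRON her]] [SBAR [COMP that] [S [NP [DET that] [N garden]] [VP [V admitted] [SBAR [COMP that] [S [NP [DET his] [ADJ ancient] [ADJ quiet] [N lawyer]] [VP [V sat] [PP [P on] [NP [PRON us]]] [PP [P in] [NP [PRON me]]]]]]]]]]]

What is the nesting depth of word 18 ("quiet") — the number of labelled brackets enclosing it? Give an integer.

9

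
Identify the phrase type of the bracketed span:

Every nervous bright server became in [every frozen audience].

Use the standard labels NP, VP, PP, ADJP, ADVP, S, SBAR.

NP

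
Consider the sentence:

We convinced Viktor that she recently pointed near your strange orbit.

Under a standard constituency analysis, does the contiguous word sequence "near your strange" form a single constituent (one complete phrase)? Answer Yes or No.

No

The smallest constituent containing the whole sequence is the prepositional phrase [PP near your strange orbit], but the sequence is only part of it — it straddles the boundary between preposition "near" and noun phrase "your strange orbit".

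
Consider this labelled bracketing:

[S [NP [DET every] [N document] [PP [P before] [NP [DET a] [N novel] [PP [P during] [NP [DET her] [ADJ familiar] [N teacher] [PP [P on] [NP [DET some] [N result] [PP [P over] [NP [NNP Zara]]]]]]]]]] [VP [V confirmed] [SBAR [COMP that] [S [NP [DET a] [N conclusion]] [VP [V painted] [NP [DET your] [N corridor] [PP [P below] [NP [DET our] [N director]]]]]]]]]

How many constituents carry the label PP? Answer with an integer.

5

Scanning left to right, an opening `[PP` appears at word positions 3, 6, 10, 13, 22 — 5 in total.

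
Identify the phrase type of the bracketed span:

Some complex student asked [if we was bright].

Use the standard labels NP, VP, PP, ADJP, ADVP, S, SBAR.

The span is built around the complementizer "if" — a subordinate clause (SBAR).

SBAR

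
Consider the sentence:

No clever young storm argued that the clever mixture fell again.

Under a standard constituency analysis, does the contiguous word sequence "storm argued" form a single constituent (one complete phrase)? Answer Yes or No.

No

The sequence begins inside the noun phrase "no clever young storm" and ends inside the verb phrase "argued that the clever mixture fell again"; it crosses a phrase boundary, so no single node in the tree spans exactly those words.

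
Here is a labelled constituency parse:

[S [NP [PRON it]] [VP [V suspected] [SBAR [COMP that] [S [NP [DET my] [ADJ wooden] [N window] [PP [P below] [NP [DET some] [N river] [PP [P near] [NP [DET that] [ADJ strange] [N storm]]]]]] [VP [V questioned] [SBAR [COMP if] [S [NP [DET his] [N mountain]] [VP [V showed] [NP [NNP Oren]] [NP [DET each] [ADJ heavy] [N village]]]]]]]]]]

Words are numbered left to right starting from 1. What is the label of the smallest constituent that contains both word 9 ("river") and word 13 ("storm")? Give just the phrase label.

NP

Word 9 lies under S → VP → SBAR → S → NP → PP → NP → N; word 13 lies under S → VP → SBAR → S → NP → PP → NP → PP → NP → N. The lowest shared node is the NP.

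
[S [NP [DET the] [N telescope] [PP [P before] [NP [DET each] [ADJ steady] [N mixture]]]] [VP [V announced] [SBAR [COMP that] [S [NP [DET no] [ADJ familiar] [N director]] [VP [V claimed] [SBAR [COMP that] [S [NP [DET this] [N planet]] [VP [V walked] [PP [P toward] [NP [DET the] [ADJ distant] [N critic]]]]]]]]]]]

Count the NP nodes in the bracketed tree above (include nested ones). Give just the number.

Listing each NP by its span: [NP the telescope before each steady mixture]; [NP each steady mixture]; [NP no familiar director]; [NP this planet]; [NP the distant critic] — that makes 5.

5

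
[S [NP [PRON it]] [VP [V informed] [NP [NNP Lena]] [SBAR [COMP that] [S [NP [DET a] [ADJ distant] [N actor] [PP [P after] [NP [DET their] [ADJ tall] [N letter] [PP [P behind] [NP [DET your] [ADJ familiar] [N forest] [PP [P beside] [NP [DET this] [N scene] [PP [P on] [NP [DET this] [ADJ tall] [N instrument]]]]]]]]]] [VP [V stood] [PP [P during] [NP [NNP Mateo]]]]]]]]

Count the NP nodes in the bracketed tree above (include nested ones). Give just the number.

8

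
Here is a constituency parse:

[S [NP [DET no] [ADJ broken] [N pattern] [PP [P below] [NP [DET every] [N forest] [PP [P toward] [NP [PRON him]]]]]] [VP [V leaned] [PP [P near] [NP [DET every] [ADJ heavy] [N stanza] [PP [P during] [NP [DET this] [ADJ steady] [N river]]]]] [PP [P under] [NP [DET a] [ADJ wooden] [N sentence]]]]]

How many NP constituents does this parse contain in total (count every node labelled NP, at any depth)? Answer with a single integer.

6

Scanning left to right, an opening `[NP` appears at word positions 1, 5, 8, 11, 15, 19 — 6 in total.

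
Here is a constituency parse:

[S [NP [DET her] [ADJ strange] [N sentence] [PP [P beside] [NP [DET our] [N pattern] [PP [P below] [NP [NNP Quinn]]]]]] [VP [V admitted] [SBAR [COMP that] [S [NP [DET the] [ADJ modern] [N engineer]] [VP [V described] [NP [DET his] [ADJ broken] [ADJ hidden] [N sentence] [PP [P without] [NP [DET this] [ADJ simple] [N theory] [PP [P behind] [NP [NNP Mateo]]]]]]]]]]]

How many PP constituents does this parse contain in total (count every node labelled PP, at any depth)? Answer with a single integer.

4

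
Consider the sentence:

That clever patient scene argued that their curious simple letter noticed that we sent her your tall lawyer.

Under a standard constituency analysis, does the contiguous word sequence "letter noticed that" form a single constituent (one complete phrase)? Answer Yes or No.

No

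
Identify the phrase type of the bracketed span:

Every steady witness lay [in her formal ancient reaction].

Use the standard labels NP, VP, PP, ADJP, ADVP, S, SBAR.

PP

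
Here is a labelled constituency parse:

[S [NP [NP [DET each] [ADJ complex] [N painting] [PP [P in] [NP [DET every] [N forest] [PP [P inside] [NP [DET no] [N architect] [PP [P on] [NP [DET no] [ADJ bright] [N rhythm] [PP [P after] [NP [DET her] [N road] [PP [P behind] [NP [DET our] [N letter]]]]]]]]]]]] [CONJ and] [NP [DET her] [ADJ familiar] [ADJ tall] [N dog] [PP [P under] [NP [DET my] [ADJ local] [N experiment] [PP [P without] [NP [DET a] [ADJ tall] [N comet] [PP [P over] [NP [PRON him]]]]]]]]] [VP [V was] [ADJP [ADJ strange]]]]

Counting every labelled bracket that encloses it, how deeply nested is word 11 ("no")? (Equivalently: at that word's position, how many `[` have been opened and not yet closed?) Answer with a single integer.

Counting open brackets not yet closed at "no": [S [NP [NP [PP [NP [PP [NP [PP [NP [DET = 10.

10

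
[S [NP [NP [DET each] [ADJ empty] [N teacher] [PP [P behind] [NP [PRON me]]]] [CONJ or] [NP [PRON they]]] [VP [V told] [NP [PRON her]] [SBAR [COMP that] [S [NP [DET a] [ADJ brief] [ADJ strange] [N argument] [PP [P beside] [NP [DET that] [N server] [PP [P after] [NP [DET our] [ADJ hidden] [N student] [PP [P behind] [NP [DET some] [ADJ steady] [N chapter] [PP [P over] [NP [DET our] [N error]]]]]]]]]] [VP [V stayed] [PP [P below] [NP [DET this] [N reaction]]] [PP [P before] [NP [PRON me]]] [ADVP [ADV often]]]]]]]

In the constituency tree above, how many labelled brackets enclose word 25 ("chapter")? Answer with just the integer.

The word sits inside N, which is inside NP, inside PP, inside NP, inside PP, inside NP, inside PP, inside NP, inside S, inside SBAR, inside VP, inside S — 12 brackets in all.

12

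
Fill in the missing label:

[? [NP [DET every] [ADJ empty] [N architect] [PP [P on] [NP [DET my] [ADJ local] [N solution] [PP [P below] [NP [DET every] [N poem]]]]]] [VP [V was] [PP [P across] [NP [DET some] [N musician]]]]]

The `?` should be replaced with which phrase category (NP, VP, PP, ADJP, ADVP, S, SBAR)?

The `?` node immediately contains: NP, VP. That is the internal structure of a clause, so the label is S.

S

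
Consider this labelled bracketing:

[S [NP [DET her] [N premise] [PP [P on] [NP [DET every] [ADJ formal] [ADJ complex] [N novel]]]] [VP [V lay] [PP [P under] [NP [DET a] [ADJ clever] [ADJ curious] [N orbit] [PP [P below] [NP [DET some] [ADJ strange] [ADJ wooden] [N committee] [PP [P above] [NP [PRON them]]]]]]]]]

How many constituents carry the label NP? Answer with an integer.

Scanning left to right, an opening `[NP` appears at word positions 1, 4, 10, 15, 20 — 5 in total.

5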